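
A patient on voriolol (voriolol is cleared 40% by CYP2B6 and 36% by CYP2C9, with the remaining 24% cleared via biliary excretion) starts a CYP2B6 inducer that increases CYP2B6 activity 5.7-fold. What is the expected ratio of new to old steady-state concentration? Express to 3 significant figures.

CYP2B6: 0.4 × 5.7 = 2.28
CYP2C9: 0.36 (unchanged)
Other: 0.24 (unchanged)
New clearance relative to baseline: 2.28 + 0.36 + 0.24 = 2.88.
Steady-state concentration ratio = CL_old/CL_new = 1 / 2.88 = 0.347.

0.347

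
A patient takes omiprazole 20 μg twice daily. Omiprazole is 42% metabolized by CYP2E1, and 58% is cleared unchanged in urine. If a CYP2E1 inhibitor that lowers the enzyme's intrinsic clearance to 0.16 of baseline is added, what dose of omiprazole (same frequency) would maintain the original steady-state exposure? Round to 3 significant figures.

The CYP2E1 pathway (42% of clearance) is reduced to 0.16× activity: 0.42 × 0.16 = 0.0672.
Non-CYP routes (58%) are unchanged.
Relative clearance = 0.0672 + 0.58 = 0.6472.
Exposure is unchanged when dose changes in proportion to clearance. New dose = 20 μg × 0.6472 = 12.9 μg.

12.9 μg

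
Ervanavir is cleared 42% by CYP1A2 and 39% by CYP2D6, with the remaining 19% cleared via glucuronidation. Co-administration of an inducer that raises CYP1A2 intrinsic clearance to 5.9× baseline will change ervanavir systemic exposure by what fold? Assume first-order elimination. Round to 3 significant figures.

0.327

CYP1A2: 0.42 × 5.9 = 2.478
CYP2D6: 0.39 (unchanged)
Other: 0.19 (unchanged)
Relative clearance = 2.478 + 0.39 + 0.19 = 3.058.
Since systemic exposure ∝ 1/CL, the ratio is 1 / 3.058 = 0.327.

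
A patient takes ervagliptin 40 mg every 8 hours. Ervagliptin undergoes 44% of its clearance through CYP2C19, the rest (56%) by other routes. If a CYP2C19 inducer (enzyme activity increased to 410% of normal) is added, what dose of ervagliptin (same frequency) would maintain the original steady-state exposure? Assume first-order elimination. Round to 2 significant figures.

The CYP2C19 pathway (44% of clearance) increases to 4.1× activity: 0.44 × 4.1 = 1.804.
The remaining 56% of clearance is unaffected.
New clearance relative to baseline: 1.804 + 0.56 = 2.364.
Css,avg = (dose rate)/CL, so holding Css fixed requires dose ∝ CL: 40 × 2.364 = 95 mg.

95 mg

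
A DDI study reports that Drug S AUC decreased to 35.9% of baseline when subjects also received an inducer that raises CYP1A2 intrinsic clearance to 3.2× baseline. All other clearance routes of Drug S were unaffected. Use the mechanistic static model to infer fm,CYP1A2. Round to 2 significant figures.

Let x = fm,CYP1A2. Because AUC ∝ 1/CL, relative clearance rose to 1/0.359 = 2.786.
Setting x·3.2 + (1 − x) = 2.786 and solving: x = (2.786 − 1)/(3.2 − 1) = 0.81.

0.81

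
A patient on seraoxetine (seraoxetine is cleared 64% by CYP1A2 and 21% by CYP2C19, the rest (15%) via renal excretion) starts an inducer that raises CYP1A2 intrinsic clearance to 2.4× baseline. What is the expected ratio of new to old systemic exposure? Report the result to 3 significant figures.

The CYP1A2 pathway (64% of clearance) rises to 2.4× activity: 0.64 × 2.4 = 1.536.
CYP2C19 (21%) and the residual 15% are unaffected.
CL_new/CL_old = 1.536 + 0.21 + 0.15 = 1.896.
Since systemic exposure ∝ 1/CL, the ratio is 1 / 1.896 = 0.527.

0.527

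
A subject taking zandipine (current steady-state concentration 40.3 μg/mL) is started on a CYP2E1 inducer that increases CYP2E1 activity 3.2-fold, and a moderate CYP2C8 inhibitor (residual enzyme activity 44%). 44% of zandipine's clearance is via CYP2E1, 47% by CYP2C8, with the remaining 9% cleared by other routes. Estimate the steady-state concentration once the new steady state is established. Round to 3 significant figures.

The CYP2E1 pathway (44% of clearance) is boosted to 3.2× activity: 0.44 × 3.2 = 1.408.
The CYP2C8 pathway (47% of clearance) drops to 0.44× activity: 0.47 × 0.44 = 0.2068.
Non-CYP routes (9%) are unchanged.
New clearance relative to baseline: 1.408 + 0.2068 + 0.09 = 1.7048.
New steady-state concentration = 40.3 / 1.7048 = 23.6 μg/mL (concentration scales inversely with clearance).

23.6 μg/mL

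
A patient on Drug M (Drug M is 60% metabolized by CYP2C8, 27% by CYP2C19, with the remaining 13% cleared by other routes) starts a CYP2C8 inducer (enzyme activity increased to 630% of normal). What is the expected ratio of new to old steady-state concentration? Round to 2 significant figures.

0.24

The CYP2C8 pathway (60% of clearance) increases to 6.3× activity: 0.6 × 6.3 = 3.78.
CYP2C19 (27%) and the residual 13% are unaffected.
CL_new/CL_old = 3.78 + 0.27 + 0.13 = 4.18.
Steady-state concentration ratio = CL_old/CL_new = 1 / 4.18 = 0.24.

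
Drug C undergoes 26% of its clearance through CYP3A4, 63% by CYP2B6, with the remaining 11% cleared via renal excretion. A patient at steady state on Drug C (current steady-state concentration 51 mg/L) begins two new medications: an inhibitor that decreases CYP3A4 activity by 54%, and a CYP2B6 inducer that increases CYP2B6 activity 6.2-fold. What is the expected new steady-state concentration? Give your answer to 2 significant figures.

The CYP3A4 pathway (26% of clearance) is reduced to 0.46× activity: 0.26 × 0.46 = 0.1196.
The CYP2B6 pathway (63% of clearance) rises to 6.2× activity: 0.63 × 6.2 = 3.906.
Non-CYP routes (11%) are unchanged.
Relative clearance = 0.1196 + 3.906 + 0.11 = 4.1356.
Dividing the baseline by the relative clearance: 51 / 4.1356 = 12 mg/L.

12 mg/L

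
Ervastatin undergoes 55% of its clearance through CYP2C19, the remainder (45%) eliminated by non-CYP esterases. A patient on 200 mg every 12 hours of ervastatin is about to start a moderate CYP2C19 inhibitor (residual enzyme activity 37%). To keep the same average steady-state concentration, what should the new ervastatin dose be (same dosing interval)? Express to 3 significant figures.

The CYP2C19 pathway (55% of clearance) is reduced to 0.37× activity: 0.55 × 0.37 = 0.2035.
Non-CYP routes (45%) are unchanged.
CL_new/CL_old = 0.2035 + 0.45 = 0.6535.
Exposure is unchanged when dose changes in proportion to clearance. New dose = 200 mg × 0.6535 = 131 mg.

131 mg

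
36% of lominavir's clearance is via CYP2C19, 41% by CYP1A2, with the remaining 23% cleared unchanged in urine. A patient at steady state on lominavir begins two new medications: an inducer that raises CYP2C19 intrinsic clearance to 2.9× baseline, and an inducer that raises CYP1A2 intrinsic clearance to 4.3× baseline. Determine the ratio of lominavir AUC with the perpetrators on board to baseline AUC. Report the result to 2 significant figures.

0.33

CYP2C19: 0.36 × 2.9 = 1.044
CYP1A2: 0.41 × 4.3 = 1.763
Other: 0.23 (unchanged)
Relative clearance = 1.044 + 1.763 + 0.23 = 3.037.
AUC ∝ 1/CL: fold-change = 1 / 3.037 = 0.33.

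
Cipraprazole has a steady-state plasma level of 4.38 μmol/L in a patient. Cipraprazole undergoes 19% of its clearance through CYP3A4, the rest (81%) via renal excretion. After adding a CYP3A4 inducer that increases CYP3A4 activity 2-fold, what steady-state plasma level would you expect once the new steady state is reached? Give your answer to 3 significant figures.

CYP3A4: 0.19 × 2 = 0.38
Other: 0.81 (unchanged)
New clearance relative to baseline: 0.38 + 0.81 = 1.19.
Steady-state plasma level ∝ 1/CL, so new value = 4.38 / 1.19 = 3.68 μmol/L.

3.68 μmol/L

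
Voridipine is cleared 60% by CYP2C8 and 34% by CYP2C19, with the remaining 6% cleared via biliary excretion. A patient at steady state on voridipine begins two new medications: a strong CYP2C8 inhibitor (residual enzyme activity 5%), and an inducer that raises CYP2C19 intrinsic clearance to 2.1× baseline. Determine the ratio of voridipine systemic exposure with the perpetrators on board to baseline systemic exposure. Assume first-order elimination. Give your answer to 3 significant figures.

The CYP2C8 pathway (60% of clearance) falls to 0.05× activity: 0.6 × 0.05 = 0.03.
The CYP2C19 pathway (34% of clearance) increases to 2.1× activity: 0.34 × 2.1 = 0.714.
Non-CYP routes (6%) are unchanged.
New clearance relative to baseline: 0.03 + 0.714 + 0.06 = 0.804.
Systemic exposure ∝ 1/CL: fold-change = 1 / 0.804 = 1.24.

1.24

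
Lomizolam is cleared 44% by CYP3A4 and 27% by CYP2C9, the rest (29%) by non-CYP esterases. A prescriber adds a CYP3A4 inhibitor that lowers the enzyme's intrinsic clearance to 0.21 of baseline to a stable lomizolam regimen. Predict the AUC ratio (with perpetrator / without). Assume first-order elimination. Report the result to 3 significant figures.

1.53

The CYP3A4 pathway (44% of clearance) drops to 0.21× activity: 0.44 × 0.21 = 0.0924.
CYP2C9 (27%) and the residual 29% are unaffected.
CL_new/CL_old = 0.0924 + 0.27 + 0.29 = 0.6524.
AUC ratio = CL_old/CL_new = 1 / 0.6524 = 1.53.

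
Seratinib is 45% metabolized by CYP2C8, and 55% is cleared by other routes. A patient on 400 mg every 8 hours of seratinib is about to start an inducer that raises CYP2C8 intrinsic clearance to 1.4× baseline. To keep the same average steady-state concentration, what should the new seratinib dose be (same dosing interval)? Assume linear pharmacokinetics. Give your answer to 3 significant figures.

The CYP2C8 pathway (45% of clearance) increases to 1.4× activity: 0.45 × 1.4 = 0.63.
Non-CYP routes (55%) are unchanged.
New clearance relative to baseline: 0.63 + 0.55 = 1.18.
To maintain the same steady-state level, dose must scale with clearance: new dose = 400 × 1.18 = 472 mg.

472 mg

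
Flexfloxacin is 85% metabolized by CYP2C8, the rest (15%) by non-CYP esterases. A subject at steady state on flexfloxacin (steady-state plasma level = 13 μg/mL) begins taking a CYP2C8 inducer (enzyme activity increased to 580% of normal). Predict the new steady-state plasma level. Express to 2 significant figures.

The CYP2C8 pathway (85% of clearance) is boosted to 5.8× activity: 0.85 × 5.8 = 4.93.
Non-CYP routes (15%) are unchanged.
New clearance relative to baseline: 4.93 + 0.15 = 5.08.
Steady-state plasma level ∝ 1/CL, so new value = 13 / 5.08 = 2.6 μg/mL.

2.6 μg/mL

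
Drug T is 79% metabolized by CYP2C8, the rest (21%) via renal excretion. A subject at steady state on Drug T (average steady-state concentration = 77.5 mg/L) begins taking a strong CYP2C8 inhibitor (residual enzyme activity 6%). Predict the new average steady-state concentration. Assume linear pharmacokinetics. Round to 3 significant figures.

The CYP2C8 pathway (79% of clearance) drops to 0.06× activity: 0.79 × 0.06 = 0.0474.
Non-CYP routes (21%) are unchanged.
New clearance relative to baseline: 0.0474 + 0.21 = 0.2574.
New average steady-state concentration = baseline ÷ relative clearance = 77.5 / 0.2574 = 301 mg/L.

301 mg/L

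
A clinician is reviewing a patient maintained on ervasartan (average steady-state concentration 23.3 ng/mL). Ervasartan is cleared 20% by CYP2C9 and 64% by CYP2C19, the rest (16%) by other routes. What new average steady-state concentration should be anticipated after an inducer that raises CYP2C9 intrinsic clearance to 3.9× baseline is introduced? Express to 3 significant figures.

14.7 ng/mL

CYP2C9: 0.2 × 3.9 = 0.78
CYP2C19: 0.64 (unchanged)
Other: 0.16 (unchanged)
New clearance relative to baseline: 0.78 + 0.64 + 0.16 = 1.58.
With dosing unchanged, average steady-state concentration scales as 1/CL: 23.3 / 1.58 = 14.7 ng/mL.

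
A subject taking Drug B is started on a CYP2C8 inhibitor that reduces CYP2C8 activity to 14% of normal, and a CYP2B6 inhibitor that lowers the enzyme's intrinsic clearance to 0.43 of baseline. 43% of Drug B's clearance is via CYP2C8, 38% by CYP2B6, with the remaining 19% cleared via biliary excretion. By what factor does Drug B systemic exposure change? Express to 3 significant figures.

The CYP2C8 pathway (43% of clearance) drops to 0.14× activity: 0.43 × 0.14 = 0.0602.
The CYP2B6 pathway (38% of clearance) falls to 0.43× activity: 0.38 × 0.43 = 0.1634.
The remaining 19% of clearance is unaffected.
New clearance relative to baseline: 0.0602 + 0.1634 + 0.19 = 0.4136.
Because systemic exposure varies inversely with clearance, the combined effect is 1 / 0.4136 = 2.42.

2.42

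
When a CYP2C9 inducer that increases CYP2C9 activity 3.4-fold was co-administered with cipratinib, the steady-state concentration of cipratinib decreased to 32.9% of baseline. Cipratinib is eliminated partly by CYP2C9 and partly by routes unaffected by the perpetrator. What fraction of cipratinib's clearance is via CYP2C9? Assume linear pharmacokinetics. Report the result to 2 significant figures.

0.85

Write x for the fraction cleared via CYP2C9. The observed steady-state concentration change means clearance rose to 1/0.329 = 3.04 of baseline.
Only the CYP2C9 route changed, so 3.04 = x·3.4 + (1 − x), giving x = 0.85.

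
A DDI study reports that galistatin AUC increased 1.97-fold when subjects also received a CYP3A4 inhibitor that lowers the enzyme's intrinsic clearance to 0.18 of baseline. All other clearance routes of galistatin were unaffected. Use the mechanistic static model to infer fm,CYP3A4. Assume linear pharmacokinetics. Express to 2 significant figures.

0.60

Write x for the fraction cleared via CYP3A4. The observed AUC change means clearance fell to 1/1.97 = 0.5076 of baseline.
Setting x·0.18 + (1 − x) = 0.5076 and solving: x = (0.5076 − 1)/(0.18 − 1) = 0.60.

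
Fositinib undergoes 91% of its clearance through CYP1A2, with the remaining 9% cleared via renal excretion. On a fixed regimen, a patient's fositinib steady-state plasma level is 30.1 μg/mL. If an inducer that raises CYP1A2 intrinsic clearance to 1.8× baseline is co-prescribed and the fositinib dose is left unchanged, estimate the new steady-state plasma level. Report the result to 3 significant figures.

The CYP1A2 pathway (91% of clearance) increases to 1.8× activity: 0.91 × 1.8 = 1.638.
The remaining 9% of clearance is unaffected.
Relative clearance = 1.638 + 0.09 = 1.728.
Steady-state plasma level ∝ 1/CL, so new value = 30.1 / 1.728 = 17.4 μg/mL.

17.4 μg/mL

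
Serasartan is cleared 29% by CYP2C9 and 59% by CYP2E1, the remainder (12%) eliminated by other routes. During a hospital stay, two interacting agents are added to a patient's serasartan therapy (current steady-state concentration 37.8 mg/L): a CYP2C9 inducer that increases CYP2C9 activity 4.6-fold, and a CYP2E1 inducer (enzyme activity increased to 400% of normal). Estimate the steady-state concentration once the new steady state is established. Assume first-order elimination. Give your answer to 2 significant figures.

9.9 mg/L

CYP2C9: 0.29 × 4.6 = 1.334
CYP2E1: 0.59 × 4 = 2.36
Other: 0.12 (unchanged)
Relative clearance = 1.334 + 2.36 + 0.12 = 3.814.
Dividing the baseline by the relative clearance: 37.8 / 3.814 = 9.9 mg/L.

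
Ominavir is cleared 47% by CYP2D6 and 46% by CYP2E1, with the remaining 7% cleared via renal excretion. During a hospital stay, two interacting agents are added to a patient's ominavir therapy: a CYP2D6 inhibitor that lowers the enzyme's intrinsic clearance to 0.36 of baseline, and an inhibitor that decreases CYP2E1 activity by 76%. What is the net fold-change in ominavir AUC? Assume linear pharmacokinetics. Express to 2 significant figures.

The CYP2D6 pathway (47% of clearance) drops to 0.36× activity: 0.47 × 0.36 = 0.1692.
The CYP2E1 pathway (46% of clearance) drops to 0.24× activity: 0.46 × 0.24 = 0.1104.
Non-CYP routes (7%) are unchanged.
CL_new/CL_old = 0.1692 + 0.1104 + 0.07 = 0.3496.
Because AUC varies inversely with clearance, the combined effect is 1 / 0.3496 = 2.9.

2.9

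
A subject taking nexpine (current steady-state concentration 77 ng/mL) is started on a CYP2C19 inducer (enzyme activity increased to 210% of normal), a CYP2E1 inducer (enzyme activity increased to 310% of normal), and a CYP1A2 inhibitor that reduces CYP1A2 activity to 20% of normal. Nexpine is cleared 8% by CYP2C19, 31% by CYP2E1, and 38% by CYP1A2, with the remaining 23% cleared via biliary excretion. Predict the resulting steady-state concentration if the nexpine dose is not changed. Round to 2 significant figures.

The CYP2C19 pathway (8% of clearance) is boosted to 2.1× activity: 0.08 × 2.1 = 0.168.
The CYP2E1 pathway (31% of clearance) increases to 3.1× activity: 0.31 × 3.1 = 0.961.
The CYP1A2 pathway (38% of clearance) falls to 0.2× activity: 0.38 × 0.2 = 0.076.
Non-CYP routes (23%) are unchanged.
Relative clearance = 0.168 + 0.961 + 0.076 + 0.23 = 1.435.
Dividing the baseline by the relative clearance: 77 / 1.435 = 54 ng/mL.

54 ng/mL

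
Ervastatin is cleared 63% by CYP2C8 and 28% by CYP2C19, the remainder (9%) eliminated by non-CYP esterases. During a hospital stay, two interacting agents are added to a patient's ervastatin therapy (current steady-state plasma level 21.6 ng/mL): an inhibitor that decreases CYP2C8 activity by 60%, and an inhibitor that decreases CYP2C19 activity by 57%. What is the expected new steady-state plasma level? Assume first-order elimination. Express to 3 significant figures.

CYP2C8: 0.63 × 0.4 = 0.252
CYP2C19: 0.28 × 0.43 = 0.1204
Other: 0.09 (unchanged)
New clearance relative to baseline: 0.252 + 0.1204 + 0.09 = 0.4624.
Dividing the baseline by the relative clearance: 21.6 / 0.4624 = 46.7 ng/mL.

46.7 ng/mL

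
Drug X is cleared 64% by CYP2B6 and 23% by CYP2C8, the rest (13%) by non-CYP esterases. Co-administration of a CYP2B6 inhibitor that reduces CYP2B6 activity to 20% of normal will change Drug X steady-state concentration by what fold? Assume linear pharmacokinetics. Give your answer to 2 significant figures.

2.0

The CYP2B6 pathway (64% of clearance) drops to 0.2× activity: 0.64 × 0.2 = 0.128.
CYP2C8 (23%) and the residual 13% are unaffected.
Relative clearance = 0.128 + 0.23 + 0.13 = 0.488.
Steady-state concentration ratio = CL_old/CL_new = 1 / 0.488 = 2.0.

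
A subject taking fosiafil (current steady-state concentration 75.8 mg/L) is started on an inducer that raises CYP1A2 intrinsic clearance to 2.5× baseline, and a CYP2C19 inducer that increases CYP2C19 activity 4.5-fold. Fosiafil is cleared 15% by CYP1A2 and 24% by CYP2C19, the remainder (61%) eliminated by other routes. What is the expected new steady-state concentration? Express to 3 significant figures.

36.7 mg/L

CYP1A2: 0.15 × 2.5 = 0.375
CYP2C19: 0.24 × 4.5 = 1.08
Other: 0.61 (unchanged)
CL_new/CL_old = 0.375 + 1.08 + 0.61 = 2.065.
Dividing the baseline by the relative clearance: 75.8 / 2.065 = 36.7 mg/L.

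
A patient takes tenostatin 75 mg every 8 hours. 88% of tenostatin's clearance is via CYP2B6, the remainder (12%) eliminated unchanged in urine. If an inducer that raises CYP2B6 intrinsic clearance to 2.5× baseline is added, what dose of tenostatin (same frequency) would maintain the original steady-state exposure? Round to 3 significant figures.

174 mg

The CYP2B6 pathway (88% of clearance) rises to 2.5× activity: 0.88 × 2.5 = 2.2.
The remaining 12% of clearance is unaffected.
CL_new/CL_old = 2.2 + 0.12 = 2.32.
To maintain the same steady-state level, dose must scale with clearance: new dose = 75 × 2.32 = 174 mg.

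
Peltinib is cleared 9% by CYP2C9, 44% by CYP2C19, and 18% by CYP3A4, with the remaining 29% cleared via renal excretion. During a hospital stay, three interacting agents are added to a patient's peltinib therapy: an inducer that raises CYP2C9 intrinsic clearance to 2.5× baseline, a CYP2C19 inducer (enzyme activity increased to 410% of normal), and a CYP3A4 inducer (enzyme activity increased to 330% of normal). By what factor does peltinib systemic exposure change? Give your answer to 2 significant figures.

The CYP2C9 pathway (9% of clearance) is boosted to 2.5× activity: 0.09 × 2.5 = 0.225.
The CYP2C19 pathway (44% of clearance) is boosted to 4.1× activity: 0.44 × 4.1 = 1.804.
The CYP3A4 pathway (18% of clearance) increases to 3.3× activity: 0.18 × 3.3 = 0.594.
Non-CYP routes (29%) are unchanged.
New clearance relative to baseline: 0.225 + 1.804 + 0.594 + 0.29 = 2.913.
Net systemic exposure ratio = 1 / 2.913 = 0.34.

0.34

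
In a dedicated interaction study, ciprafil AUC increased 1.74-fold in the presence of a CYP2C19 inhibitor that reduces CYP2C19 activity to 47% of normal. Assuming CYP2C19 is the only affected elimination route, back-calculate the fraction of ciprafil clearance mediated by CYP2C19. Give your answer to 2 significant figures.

Let fm be the CYP2C19 fraction. New clearance relative to baseline = fm × 0.47 + (1 − fm).
AUC ratio = 1 / (new CL fraction), so new CL fraction = 1 / 1.74 = 0.5747.
fm × 0.47 + 1 − fm = 0.5747  ⇒  fm × (0.47 − 1) = −0.4253  ⇒  fm = 0.80.

0.80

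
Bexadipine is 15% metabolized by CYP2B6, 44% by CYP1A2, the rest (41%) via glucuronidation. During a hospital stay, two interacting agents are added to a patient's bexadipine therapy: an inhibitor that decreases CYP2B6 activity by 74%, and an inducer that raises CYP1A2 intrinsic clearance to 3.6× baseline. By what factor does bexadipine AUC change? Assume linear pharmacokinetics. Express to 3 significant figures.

0.492

The CYP2B6 pathway (15% of clearance) falls to 0.26× activity: 0.15 × 0.26 = 0.039.
The CYP1A2 pathway (44% of clearance) increases to 3.6× activity: 0.44 × 3.6 = 1.584.
Non-CYP routes (41%) are unchanged.
New clearance relative to baseline: 0.039 + 1.584 + 0.41 = 2.033.
Because AUC varies inversely with clearance, the combined effect is 1 / 2.033 = 0.492.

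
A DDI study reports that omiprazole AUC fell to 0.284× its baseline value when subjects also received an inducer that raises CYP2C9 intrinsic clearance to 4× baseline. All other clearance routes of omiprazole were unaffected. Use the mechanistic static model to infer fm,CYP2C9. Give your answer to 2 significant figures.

Let fm be the CYP2C9 fraction. New clearance relative to baseline = fm × 4 + (1 − fm).
AUC ratio = 1 / (new CL fraction), so new CL fraction = 1 / 0.284 = 3.521.
fm × 4 + 1 − fm = 3.521  ⇒  fm × (4 − 1) = 2.521  ⇒  fm = 0.84.

0.84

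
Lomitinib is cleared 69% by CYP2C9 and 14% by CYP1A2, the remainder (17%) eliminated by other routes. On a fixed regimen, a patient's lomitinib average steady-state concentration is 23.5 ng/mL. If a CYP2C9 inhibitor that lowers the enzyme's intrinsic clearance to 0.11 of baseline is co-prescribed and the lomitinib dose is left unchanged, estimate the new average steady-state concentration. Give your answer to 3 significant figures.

The CYP2C9 pathway (69% of clearance) drops to 0.11× activity: 0.69 × 0.11 = 0.0759.
CYP1A2 (14%) and the residual 17% are unaffected.
Relative clearance = 0.0759 + 0.14 + 0.17 = 0.3859.
New average steady-state concentration = baseline ÷ relative clearance = 23.5 / 0.3859 = 60.9 ng/mL.

60.9 ng/mL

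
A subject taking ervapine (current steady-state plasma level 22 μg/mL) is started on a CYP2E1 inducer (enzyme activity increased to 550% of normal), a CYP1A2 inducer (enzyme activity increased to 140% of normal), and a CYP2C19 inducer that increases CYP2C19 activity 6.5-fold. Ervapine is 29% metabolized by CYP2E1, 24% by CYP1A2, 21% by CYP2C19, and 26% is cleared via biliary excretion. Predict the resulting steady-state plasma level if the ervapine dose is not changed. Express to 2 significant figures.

The CYP2E1 pathway (29% of clearance) increases to 5.5× activity: 0.29 × 5.5 = 1.595.
The CYP1A2 pathway (24% of clearance) is boosted to 1.4× activity: 0.24 × 1.4 = 0.336.
The CYP2C19 pathway (21% of clearance) is boosted to 6.5× activity: 0.21 × 6.5 = 1.365.
Non-CYP routes (26%) are unchanged.
New clearance relative to baseline: 1.595 + 0.336 + 1.365 + 0.26 = 3.556.
New steady-state plasma level = 22 / 3.556 = 6.2 μg/mL (concentration scales inversely with clearance).

6.2 μg/mL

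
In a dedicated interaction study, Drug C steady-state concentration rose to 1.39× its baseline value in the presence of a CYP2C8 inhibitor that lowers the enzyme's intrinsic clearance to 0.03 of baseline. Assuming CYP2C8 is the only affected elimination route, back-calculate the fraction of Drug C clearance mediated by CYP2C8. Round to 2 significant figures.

CL'/CL = 1 / 1.39 = 0.7194
0.03·fm + (1 − fm) = 0.7194
fm = (0.7194 − 1) / (0.03 − 1) = 0.29

0.29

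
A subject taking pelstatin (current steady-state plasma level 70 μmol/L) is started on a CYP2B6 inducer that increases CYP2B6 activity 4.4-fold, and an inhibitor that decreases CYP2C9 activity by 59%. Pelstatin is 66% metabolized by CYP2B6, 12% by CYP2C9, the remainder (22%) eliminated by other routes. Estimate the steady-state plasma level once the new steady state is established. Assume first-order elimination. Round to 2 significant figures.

22 μmol/L

CYP2B6: 0.66 × 4.4 = 2.904
CYP2C9: 0.12 × 0.41 = 0.0492
Other: 0.22 (unchanged)
New clearance relative to baseline: 2.904 + 0.0492 + 0.22 = 3.1732.
New steady-state plasma level = 70 / 3.1732 = 22 μmol/L (concentration scales inversely with clearance).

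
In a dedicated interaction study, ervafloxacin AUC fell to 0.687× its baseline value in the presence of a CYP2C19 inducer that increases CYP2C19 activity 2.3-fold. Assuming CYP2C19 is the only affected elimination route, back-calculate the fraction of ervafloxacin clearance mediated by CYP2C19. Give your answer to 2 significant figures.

CL'/CL = 1 / 0.687 = 1.456
2.3·fm + (1 − fm) = 1.456
fm = (1.456 − 1) / (2.3 − 1) = 0.35

0.35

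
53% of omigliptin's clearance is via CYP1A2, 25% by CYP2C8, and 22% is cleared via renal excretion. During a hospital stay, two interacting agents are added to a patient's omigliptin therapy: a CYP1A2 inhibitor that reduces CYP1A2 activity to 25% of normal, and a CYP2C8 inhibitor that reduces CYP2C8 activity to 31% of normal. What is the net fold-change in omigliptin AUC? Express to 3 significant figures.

2.33

The CYP1A2 pathway (53% of clearance) drops to 0.25× activity: 0.53 × 0.25 = 0.1325.
The CYP2C8 pathway (25% of clearance) falls to 0.31× activity: 0.25 × 0.31 = 0.0775.
Non-CYP routes (22%) are unchanged.
New clearance relative to baseline: 0.1325 + 0.0775 + 0.22 = 0.43.
AUC ∝ 1/CL: fold-change = 1 / 0.43 = 2.33.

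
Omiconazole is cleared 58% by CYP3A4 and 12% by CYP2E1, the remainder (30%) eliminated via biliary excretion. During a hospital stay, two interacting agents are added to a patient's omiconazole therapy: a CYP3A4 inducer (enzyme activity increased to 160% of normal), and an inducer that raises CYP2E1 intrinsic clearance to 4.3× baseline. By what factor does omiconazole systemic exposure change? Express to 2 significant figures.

The CYP3A4 pathway (58% of clearance) rises to 1.6× activity: 0.58 × 1.6 = 0.928.
The CYP2E1 pathway (12% of clearance) rises to 4.3× activity: 0.12 × 4.3 = 0.516.
Non-CYP routes (30%) are unchanged.
CL_new/CL_old = 0.928 + 0.516 + 0.3 = 1.744.
Because systemic exposure varies inversely with clearance, the combined effect is 1 / 1.744 = 0.57.

0.57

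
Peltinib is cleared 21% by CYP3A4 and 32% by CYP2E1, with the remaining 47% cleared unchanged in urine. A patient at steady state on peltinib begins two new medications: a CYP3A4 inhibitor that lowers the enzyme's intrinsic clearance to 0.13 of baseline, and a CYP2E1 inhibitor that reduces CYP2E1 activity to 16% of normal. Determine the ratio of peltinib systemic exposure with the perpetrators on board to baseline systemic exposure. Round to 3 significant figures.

1.82

CYP3A4: 0.21 × 0.13 = 0.0273
CYP2E1: 0.32 × 0.16 = 0.0512
Other: 0.47 (unchanged)
CL_new/CL_old = 0.0273 + 0.0512 + 0.47 = 0.5485.
Net systemic exposure ratio = 1 / 0.5485 = 1.82.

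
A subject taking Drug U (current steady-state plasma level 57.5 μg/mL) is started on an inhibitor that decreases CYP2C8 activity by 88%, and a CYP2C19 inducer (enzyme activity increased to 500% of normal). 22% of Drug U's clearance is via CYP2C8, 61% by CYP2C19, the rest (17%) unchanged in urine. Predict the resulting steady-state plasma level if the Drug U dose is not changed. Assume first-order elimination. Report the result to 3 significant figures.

The CYP2C8 pathway (22% of clearance) drops to 0.12× activity: 0.22 × 0.12 = 0.0264.
The CYP2C19 pathway (61% of clearance) is boosted to 5× activity: 0.61 × 5 = 3.05.
The remaining 17% of clearance is unaffected.
CL_new/CL_old = 0.0264 + 3.05 + 0.17 = 3.2464.
New steady-state plasma level = 57.5 / 3.2464 = 17.7 μg/mL (concentration scales inversely with clearance).

17.7 μg/mL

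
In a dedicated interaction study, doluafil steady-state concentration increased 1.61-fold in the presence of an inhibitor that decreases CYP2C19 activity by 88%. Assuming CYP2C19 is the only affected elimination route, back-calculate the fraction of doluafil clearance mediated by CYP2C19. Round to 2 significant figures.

Let fm be the CYP2C19 fraction. New clearance relative to baseline = fm × 0.12 + (1 − fm).
Steady-state concentration ratio = 1 / (new CL fraction), so new CL fraction = 1 / 1.61 = 0.6211.
fm × 0.12 + 1 − fm = 0.6211  ⇒  fm × (0.12 − 1) = −0.3789  ⇒  fm = 0.43.

0.43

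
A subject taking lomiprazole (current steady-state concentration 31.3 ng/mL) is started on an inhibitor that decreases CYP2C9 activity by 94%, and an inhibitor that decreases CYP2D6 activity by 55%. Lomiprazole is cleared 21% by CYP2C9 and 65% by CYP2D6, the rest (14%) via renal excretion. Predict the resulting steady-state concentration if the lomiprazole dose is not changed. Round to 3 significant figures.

70.3 ng/mL

CYP2C9: 0.21 × 0.06 = 0.0126
CYP2D6: 0.65 × 0.45 = 0.2925
Other: 0.14 (unchanged)
CL_new/CL_old = 0.0126 + 0.2925 + 0.14 = 0.4451.
Dividing the baseline by the relative clearance: 31.3 / 0.4451 = 70.3 ng/mL.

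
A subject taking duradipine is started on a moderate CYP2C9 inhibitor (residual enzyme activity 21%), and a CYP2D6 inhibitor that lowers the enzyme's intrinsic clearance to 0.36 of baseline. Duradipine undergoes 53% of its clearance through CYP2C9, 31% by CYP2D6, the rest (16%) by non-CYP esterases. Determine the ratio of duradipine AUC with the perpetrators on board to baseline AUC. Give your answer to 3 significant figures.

2.61

The CYP2C9 pathway (53% of clearance) falls to 0.21× activity: 0.53 × 0.21 = 0.1113.
The CYP2D6 pathway (31% of clearance) falls to 0.36× activity: 0.31 × 0.36 = 0.1116.
The remaining 16% of clearance is unaffected.
New clearance relative to baseline: 0.1113 + 0.1116 + 0.16 = 0.3829.
Because AUC varies inversely with clearance, the combined effect is 1 / 0.3829 = 2.61.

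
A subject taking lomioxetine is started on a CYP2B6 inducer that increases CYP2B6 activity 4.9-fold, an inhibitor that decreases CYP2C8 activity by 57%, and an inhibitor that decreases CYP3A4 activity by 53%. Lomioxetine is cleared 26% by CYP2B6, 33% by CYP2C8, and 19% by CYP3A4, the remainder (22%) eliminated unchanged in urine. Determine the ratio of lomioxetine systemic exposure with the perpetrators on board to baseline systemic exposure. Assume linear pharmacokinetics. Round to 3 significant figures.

0.580

The CYP2B6 pathway (26% of clearance) is boosted to 4.9× activity: 0.26 × 4.9 = 1.274.
The CYP2C8 pathway (33% of clearance) is reduced to 0.43× activity: 0.33 × 0.43 = 0.1419.
The CYP3A4 pathway (19% of clearance) is reduced to 0.47× activity: 0.19 × 0.47 = 0.0893.
The remaining 22% of clearance is unaffected.
CL_new/CL_old = 1.274 + 0.1419 + 0.0893 + 0.22 = 1.7252.
Systemic exposure ∝ 1/CL: fold-change = 1 / 1.7252 = 0.580.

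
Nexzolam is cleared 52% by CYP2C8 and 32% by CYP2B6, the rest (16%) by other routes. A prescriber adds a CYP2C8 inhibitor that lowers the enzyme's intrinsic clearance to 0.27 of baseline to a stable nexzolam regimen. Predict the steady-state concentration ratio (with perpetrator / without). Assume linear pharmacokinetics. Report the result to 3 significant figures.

1.61

The CYP2C8 pathway (52% of clearance) is reduced to 0.27× activity: 0.52 × 0.27 = 0.1404.
CYP2B6 (32%) and the residual 16% are unaffected.
Relative clearance = 0.1404 + 0.32 + 0.16 = 0.6204.
Since steady-state concentration ∝ 1/CL, the ratio is 1 / 0.6204 = 1.61.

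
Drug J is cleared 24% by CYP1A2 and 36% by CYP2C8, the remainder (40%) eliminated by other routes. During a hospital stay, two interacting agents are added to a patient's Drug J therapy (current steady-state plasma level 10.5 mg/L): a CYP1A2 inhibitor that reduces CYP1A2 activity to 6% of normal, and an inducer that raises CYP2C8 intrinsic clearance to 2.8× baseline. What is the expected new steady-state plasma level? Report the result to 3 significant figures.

The CYP1A2 pathway (24% of clearance) drops to 0.06× activity: 0.24 × 0.06 = 0.0144.
The CYP2C8 pathway (36% of clearance) increases to 2.8× activity: 0.36 × 2.8 = 1.008.
The remaining 40% of clearance is unaffected.
Relative clearance = 0.0144 + 1.008 + 0.4 = 1.4224.
Dividing the baseline by the relative clearance: 10.5 / 1.4224 = 7.38 mg/L.

7.38 mg/L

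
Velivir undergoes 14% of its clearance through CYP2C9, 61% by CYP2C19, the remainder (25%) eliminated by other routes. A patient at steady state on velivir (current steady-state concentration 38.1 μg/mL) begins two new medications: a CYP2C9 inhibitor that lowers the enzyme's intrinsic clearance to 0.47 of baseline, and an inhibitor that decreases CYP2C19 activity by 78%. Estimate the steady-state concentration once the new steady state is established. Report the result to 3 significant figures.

84.7 μg/mL

The CYP2C9 pathway (14% of clearance) falls to 0.47× activity: 0.14 × 0.47 = 0.0658.
The CYP2C19 pathway (61% of clearance) is reduced to 0.22× activity: 0.61 × 0.22 = 0.1342.
The remaining 25% of clearance is unaffected.
Relative clearance = 0.0658 + 0.1342 + 0.25 = 0.45.
Steady-state concentration ∝ 1/CL: new value = 38.1 / 0.45 = 84.7 μg/mL.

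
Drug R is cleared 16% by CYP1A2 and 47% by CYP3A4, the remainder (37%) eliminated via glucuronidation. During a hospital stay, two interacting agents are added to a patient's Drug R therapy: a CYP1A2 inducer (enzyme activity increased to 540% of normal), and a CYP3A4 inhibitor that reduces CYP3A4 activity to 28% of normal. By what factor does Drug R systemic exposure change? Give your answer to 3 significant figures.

0.732

The CYP1A2 pathway (16% of clearance) increases to 5.4× activity: 0.16 × 5.4 = 0.864.
The CYP3A4 pathway (47% of clearance) falls to 0.28× activity: 0.47 × 0.28 = 0.1316.
Non-CYP routes (37%) are unchanged.
New clearance relative to baseline: 0.864 + 0.1316 + 0.37 = 1.3656.
Systemic exposure ∝ 1/CL: fold-change = 1 / 1.3656 = 0.732.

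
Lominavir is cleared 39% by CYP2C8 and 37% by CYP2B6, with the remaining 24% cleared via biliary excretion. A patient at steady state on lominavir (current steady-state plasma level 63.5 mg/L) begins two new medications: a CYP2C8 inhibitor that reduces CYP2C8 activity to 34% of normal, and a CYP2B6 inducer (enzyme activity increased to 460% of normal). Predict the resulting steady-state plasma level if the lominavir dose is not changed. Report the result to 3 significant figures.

CYP2C8: 0.39 × 0.34 = 0.1326
CYP2B6: 0.37 × 4.6 = 1.702
Other: 0.24 (unchanged)
Relative clearance = 0.1326 + 1.702 + 0.24 = 2.0746.
Steady-state plasma level ∝ 1/CL: new value = 63.5 / 2.0746 = 30.6 mg/L.

30.6 mg/L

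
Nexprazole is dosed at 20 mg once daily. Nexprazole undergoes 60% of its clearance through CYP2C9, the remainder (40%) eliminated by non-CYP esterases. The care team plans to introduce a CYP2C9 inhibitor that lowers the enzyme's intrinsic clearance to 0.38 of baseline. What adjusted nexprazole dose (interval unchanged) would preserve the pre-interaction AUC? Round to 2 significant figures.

The CYP2C9 pathway (60% of clearance) falls to 0.38× activity: 0.6 × 0.38 = 0.228.
Non-CYP routes (40%) are unchanged.
New clearance relative to baseline: 0.228 + 0.4 = 0.628.
Exposure is unchanged when dose changes in proportion to clearance. New dose = 20 mg × 0.628 = 13 mg.

13 mg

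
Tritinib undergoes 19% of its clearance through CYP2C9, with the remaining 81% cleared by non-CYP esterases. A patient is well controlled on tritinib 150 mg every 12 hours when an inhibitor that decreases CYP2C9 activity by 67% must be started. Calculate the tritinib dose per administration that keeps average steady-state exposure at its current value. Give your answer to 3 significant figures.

The CYP2C9 pathway (19% of clearance) is reduced to 0.33× activity: 0.19 × 0.33 = 0.0627.
The remaining 81% of clearance is unaffected.
Relative clearance = 0.0627 + 0.81 = 0.8727.
Css,avg = (dose rate)/CL, so holding Css fixed requires dose ∝ CL: 150 × 0.8727 = 131 mg.

131 mg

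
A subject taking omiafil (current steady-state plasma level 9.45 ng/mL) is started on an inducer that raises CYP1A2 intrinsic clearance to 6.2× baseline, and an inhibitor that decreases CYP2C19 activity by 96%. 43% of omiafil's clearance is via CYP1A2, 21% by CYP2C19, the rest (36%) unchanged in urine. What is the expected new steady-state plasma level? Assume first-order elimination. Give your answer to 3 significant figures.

CYP1A2: 0.43 × 6.2 = 2.666
CYP2C19: 0.21 × 0.04 = 0.0084
Other: 0.36 (unchanged)
New clearance relative to baseline: 2.666 + 0.0084 + 0.36 = 3.0344.
Dividing the baseline by the relative clearance: 9.45 / 3.0344 = 3.11 ng/mL.

3.11 ng/mL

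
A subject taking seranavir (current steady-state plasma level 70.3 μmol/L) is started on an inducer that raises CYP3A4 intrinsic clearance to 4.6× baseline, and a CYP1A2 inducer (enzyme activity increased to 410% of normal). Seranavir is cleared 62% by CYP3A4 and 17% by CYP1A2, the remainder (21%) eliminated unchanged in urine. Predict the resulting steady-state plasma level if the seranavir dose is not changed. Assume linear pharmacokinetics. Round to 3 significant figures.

CYP3A4: 0.62 × 4.6 = 2.852
CYP1A2: 0.17 × 4.1 = 0.697
Other: 0.21 (unchanged)
Relative clearance = 2.852 + 0.697 + 0.21 = 3.759.
Dividing the baseline by the relative clearance: 70.3 / 3.759 = 18.7 μmol/L.

18.7 μmol/L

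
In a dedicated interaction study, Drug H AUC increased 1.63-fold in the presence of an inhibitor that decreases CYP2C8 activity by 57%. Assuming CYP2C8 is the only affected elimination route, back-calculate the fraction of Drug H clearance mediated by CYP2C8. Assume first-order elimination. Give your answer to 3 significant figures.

0.678

Call the CYP2C8 fraction fm. After the interaction, CL_new/CL_old = fm × 0.43 + (1 − fm).
AUC ratio = 1 / (new CL fraction), so new CL fraction = 1 / 1.63 = 0.6135.
fm × 0.43 + 1 − fm = 0.6135  ⇒  fm × (0.43 − 1) = −0.3865  ⇒  fm = 0.678.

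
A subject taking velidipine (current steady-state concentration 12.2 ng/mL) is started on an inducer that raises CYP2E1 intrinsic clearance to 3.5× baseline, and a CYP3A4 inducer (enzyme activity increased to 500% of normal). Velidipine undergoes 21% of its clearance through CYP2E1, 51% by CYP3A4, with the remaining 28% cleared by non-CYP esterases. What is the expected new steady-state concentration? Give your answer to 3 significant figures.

3.42 ng/mL

The CYP2E1 pathway (21% of clearance) is boosted to 3.5× activity: 0.21 × 3.5 = 0.735.
The CYP3A4 pathway (51% of clearance) increases to 5× activity: 0.51 × 5 = 2.55.
Non-CYP routes (28%) are unchanged.
Relative clearance = 0.735 + 2.55 + 0.28 = 3.565.
Steady-state concentration ∝ 1/CL: new value = 12.2 / 3.565 = 3.42 ng/mL.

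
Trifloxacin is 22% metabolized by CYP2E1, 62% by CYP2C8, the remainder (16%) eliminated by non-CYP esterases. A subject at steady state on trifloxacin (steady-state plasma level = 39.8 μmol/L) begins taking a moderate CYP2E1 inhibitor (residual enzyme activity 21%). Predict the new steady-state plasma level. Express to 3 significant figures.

48.2 μmol/L

CYP2E1: 0.22 × 0.21 = 0.0462
CYP2C8: 0.62 (unchanged)
Other: 0.16 (unchanged)
New clearance relative to baseline: 0.0462 + 0.62 + 0.16 = 0.8262.
New steady-state plasma level = baseline ÷ relative clearance = 39.8 / 0.8262 = 48.2 μmol/L.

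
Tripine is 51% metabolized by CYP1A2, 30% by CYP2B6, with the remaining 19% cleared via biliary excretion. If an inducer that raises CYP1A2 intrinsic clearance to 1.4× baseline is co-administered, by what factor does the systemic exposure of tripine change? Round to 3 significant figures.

The CYP1A2 pathway (51% of clearance) increases to 1.4× activity: 0.51 × 1.4 = 0.714.
CYP2B6 (30%) and the residual 19% are unaffected.
New clearance relative to baseline: 0.714 + 0.3 + 0.19 = 1.204.
Since systemic exposure ∝ 1/CL, the ratio is 1 / 1.204 = 0.831.

0.831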